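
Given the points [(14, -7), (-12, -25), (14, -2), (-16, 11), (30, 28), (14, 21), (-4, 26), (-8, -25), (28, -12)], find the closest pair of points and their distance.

Computing all pairwise distances among 9 points:

d((14, -7), (-12, -25)) = 31.6228
d((14, -7), (14, -2)) = 5.0
d((14, -7), (-16, 11)) = 34.9857
d((14, -7), (30, 28)) = 38.4838
d((14, -7), (14, 21)) = 28.0
d((14, -7), (-4, 26)) = 37.5899
d((14, -7), (-8, -25)) = 28.4253
d((14, -7), (28, -12)) = 14.8661
d((-12, -25), (14, -2)) = 34.7131
d((-12, -25), (-16, 11)) = 36.2215
d((-12, -25), (30, 28)) = 67.624
d((-12, -25), (14, 21)) = 52.8394
d((-12, -25), (-4, 26)) = 51.6236
d((-12, -25), (-8, -25)) = 4.0 <-- minimum
d((-12, -25), (28, -12)) = 42.0595
d((14, -2), (-16, 11)) = 32.6956
d((14, -2), (30, 28)) = 34.0
d((14, -2), (14, 21)) = 23.0
d((14, -2), (-4, 26)) = 33.2866
d((14, -2), (-8, -25)) = 31.8277
d((14, -2), (28, -12)) = 17.2047
d((-16, 11), (30, 28)) = 49.0408
d((-16, 11), (14, 21)) = 31.6228
d((-16, 11), (-4, 26)) = 19.2094
d((-16, 11), (-8, -25)) = 36.8782
d((-16, 11), (28, -12)) = 49.6488
d((30, 28), (14, 21)) = 17.4642
d((30, 28), (-4, 26)) = 34.0588
d((30, 28), (-8, -25)) = 65.215
d((30, 28), (28, -12)) = 40.05
d((14, 21), (-4, 26)) = 18.6815
d((14, 21), (-8, -25)) = 50.9902
d((14, 21), (28, -12)) = 35.8469
d((-4, 26), (-8, -25)) = 51.1566
d((-4, 26), (28, -12)) = 49.679
d((-8, -25), (28, -12)) = 38.2753

Closest pair: (-12, -25) and (-8, -25) with distance 4.0

The closest pair is (-12, -25) and (-8, -25) with Euclidean distance 4.0. For 9 points, brute-force pairwise comparison is shown above. For large n, the divide-and-conquer algorithm (sort by x, recurse on halves, check the dividing strip) achieves O(n log n).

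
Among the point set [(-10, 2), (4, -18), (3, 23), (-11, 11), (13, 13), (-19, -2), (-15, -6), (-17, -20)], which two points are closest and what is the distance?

Computing all pairwise distances among 8 points:

d((-10, 2), (4, -18)) = 24.4131
d((-10, 2), (3, 23)) = 24.6982
d((-10, 2), (-11, 11)) = 9.0554
d((-10, 2), (13, 13)) = 25.4951
d((-10, 2), (-19, -2)) = 9.8489
d((-10, 2), (-15, -6)) = 9.434
d((-10, 2), (-17, -20)) = 23.0868
d((4, -18), (3, 23)) = 41.0122
d((4, -18), (-11, 11)) = 32.6497
d((4, -18), (13, 13)) = 32.28
d((4, -18), (-19, -2)) = 28.0179
d((4, -18), (-15, -6)) = 22.4722
d((4, -18), (-17, -20)) = 21.095
d((3, 23), (-11, 11)) = 18.4391
d((3, 23), (13, 13)) = 14.1421
d((3, 23), (-19, -2)) = 33.3017
d((3, 23), (-15, -6)) = 34.1321
d((3, 23), (-17, -20)) = 47.4236
d((-11, 11), (13, 13)) = 24.0832
d((-11, 11), (-19, -2)) = 15.2643
d((-11, 11), (-15, -6)) = 17.4642
d((-11, 11), (-17, -20)) = 31.5753
d((13, 13), (-19, -2)) = 35.3412
d((13, 13), (-15, -6)) = 33.8378
d((13, 13), (-17, -20)) = 44.5982
d((-19, -2), (-15, -6)) = 5.6569 <-- minimum
d((-19, -2), (-17, -20)) = 18.1108
d((-15, -6), (-17, -20)) = 14.1421

Closest pair: (-19, -2) and (-15, -6) with distance 5.6569

The closest pair is (-19, -2) and (-15, -6) with Euclidean distance 5.6569. For 8 points, brute-force pairwise comparison is shown above. For large n, the divide-and-conquer algorithm (sort by x, recurse on halves, check the dividing strip) achieves O(n log n).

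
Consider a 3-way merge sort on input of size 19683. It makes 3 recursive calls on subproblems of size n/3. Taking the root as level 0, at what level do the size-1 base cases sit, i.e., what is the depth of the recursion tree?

For divide and conquer with division factor 3:

Problem sizes at each level:
Level 0: 19683
Level 1: 6561
Level 2: 2187
Level 3: 729
Level 4: 243
Level 5: 81
Level 6: 27
Level 7: 9
Level 8: 3
Level 9: 1

The root is level 0 and the size-1 base case is level 9 (the tree spans levels 0 through 9, i.e. 10 levels counting the root), so the depth is the number of divisions: log_3(19683) = 9

The recursion tree depth is log_3(19683) = 9. At each level, the problem size is divided by 3, so it takes 9 divisions to reduce to a base case of size 1. The algorithm makes 3 recursive calls at each level.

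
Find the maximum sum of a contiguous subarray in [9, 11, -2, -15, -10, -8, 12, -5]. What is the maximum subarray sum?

Using Kadane's algorithm on [9, 11, -2, -15, -10, -8, 12, -5]:

Scanning through the array:
Position 1 (value 11): max_ending_here = 20, max_so_far = 20
Position 2 (value -2): max_ending_here = 18, max_so_far = 20
Position 3 (value -15): max_ending_here = 3, max_so_far = 20
Position 4 (value -10): max_ending_here = -7, max_so_far = 20
Position 5 (value -8): max_ending_here = -8, max_so_far = 20
Position 6 (value 12): max_ending_here = 12, max_so_far = 20
Position 7 (value -5): max_ending_here = 7, max_so_far = 20

Maximum subarray: [9, 11]
Maximum sum: 20

The maximum subarray is [9, 11] with sum 20. This subarray runs from index 0 to index 1.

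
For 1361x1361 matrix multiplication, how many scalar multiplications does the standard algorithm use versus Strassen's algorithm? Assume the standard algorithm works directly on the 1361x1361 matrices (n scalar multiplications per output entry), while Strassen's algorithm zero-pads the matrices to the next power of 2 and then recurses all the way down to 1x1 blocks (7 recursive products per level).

Matrix multiplication for 1361x1361 matrices:

Strassen's algorithm requires power-of-2 dimensions. Pad 1361x1361 to 2048x2048 (next power of 2).

Standard algorithm: 1361^3 = 2521008881 multiplications
Strassen's algorithm: 7^(log2(2048)) = 7^11 = 1977326743 multiplications
Savings: 2521008881 - 1977326743 = 543682138 multiplications

Standard: 2521008881 multiplications (1361^3). Strassen: 1977326743 multiplications (7^11, after padding to 2048x2048). Strassen reduces 8 recursive multiplications to 7 at each level.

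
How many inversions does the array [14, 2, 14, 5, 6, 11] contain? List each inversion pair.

Finding inversions in [14, 2, 14, 5, 6, 11]:

(0, 1): arr[0]=14 > arr[1]=2
(0, 3): arr[0]=14 > arr[3]=5
(0, 4): arr[0]=14 > arr[4]=6
(0, 5): arr[0]=14 > arr[5]=11
(2, 3): arr[2]=14 > arr[3]=5
(2, 4): arr[2]=14 > arr[4]=6
(2, 5): arr[2]=14 > arr[5]=11

Total inversions: 7

The array has 7 inversion(s): (0,1), (0,3), (0,4), (0,5), (2,3), (2,4), (2,5). Each pair (i,j) satisfies i < j and arr[i] > arr[j].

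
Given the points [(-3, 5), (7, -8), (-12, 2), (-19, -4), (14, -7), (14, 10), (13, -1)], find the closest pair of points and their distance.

Computing all pairwise distances among 7 points:

d((-3, 5), (7, -8)) = 16.4012
d((-3, 5), (-12, 2)) = 9.4868
d((-3, 5), (-19, -4)) = 18.3576
d((-3, 5), (14, -7)) = 20.8087
d((-3, 5), (14, 10)) = 17.72
d((-3, 5), (13, -1)) = 17.088
d((7, -8), (-12, 2)) = 21.4709
d((7, -8), (-19, -4)) = 26.3059
d((7, -8), (14, -7)) = 7.0711
d((7, -8), (14, 10)) = 19.3132
d((7, -8), (13, -1)) = 9.2195
d((-12, 2), (-19, -4)) = 9.2195
d((-12, 2), (14, -7)) = 27.5136
d((-12, 2), (14, 10)) = 27.2029
d((-12, 2), (13, -1)) = 25.1794
d((-19, -4), (14, -7)) = 33.1361
d((-19, -4), (14, 10)) = 35.8469
d((-19, -4), (13, -1)) = 32.1403
d((14, -7), (14, 10)) = 17.0
d((14, -7), (13, -1)) = 6.0828 <-- minimum
d((14, 10), (13, -1)) = 11.0454

Closest pair: (14, -7) and (13, -1) with distance 6.0828

The closest pair is (14, -7) and (13, -1) with Euclidean distance 6.0828. For 7 points, brute-force pairwise comparison is shown above. For large n, the divide-and-conquer algorithm (sort by x, recurse on halves, check the dividing strip) achieves O(n log n).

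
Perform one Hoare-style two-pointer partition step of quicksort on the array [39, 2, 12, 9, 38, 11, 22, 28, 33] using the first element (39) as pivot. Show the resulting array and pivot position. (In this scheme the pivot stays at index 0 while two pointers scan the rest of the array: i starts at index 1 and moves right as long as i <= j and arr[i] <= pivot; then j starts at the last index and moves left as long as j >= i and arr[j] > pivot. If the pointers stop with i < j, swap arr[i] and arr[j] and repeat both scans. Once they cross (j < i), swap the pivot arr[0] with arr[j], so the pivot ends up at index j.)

Hoare-style two-pointer partition with pivot = 39:

Initial array: [39, 2, 12, 9, 38, 11, 22, 28, 33]

Pointers start at i = 1, j = 8.
i ends at 9, j ends at 8: the pointers have crossed (j < i), so scanning stops.

Swap pivot arr[0] with arr[8] to place pivot at position 8: [33, 2, 12, 9, 38, 11, 22, 28, 39]
Pivot position: 8

After partitioning with pivot 39, the array becomes [33, 2, 12, 9, 38, 11, 22, 28, 39]. The pivot is placed at index 8. All elements to the left of the pivot are <= 39, and all elements to the right are > 39.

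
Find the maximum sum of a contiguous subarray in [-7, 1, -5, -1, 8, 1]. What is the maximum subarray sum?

Using Kadane's algorithm on [-7, 1, -5, -1, 8, 1]:

Scanning through the array:
Position 1 (value 1): max_ending_here = 1, max_so_far = 1
Position 2 (value -5): max_ending_here = -4, max_so_far = 1
Position 3 (value -1): max_ending_here = -1, max_so_far = 1
Position 4 (value 8): max_ending_here = 8, max_so_far = 8
Position 5 (value 1): max_ending_here = 9, max_so_far = 9

Maximum subarray: [8, 1]
Maximum sum: 9

The maximum subarray is [8, 1] with sum 9. This subarray runs from index 4 to index 5.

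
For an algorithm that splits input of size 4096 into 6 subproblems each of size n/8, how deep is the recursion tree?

For divide and conquer with division factor 8:

Problem sizes at each level:
Level 0: 4096
Level 1: 512
Level 2: 64
Level 3: 8
Level 4: 1

The root is level 0 and the size-1 base case is level 4 (the tree spans levels 0 through 4, i.e. 5 levels counting the root), so the depth is the number of divisions: log_8(4096) = 4

The recursion tree depth is log_8(4096) = 4. At each level, the problem size is divided by 8, so it takes 4 divisions to reduce to a base case of size 1. The algorithm makes 6 recursive calls at each level.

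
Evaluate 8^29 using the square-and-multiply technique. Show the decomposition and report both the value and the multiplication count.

Computing 8^29 by squaring (build up from 8^1; each line after the first costs one multiplication):

8^1 = 8
8^2 = (8^1)^2 = 8^2 = 64
8^3 = 8 * 8^2 = 8 * 64 = 512
8^6 = (8^3)^2 = 512^2 = 262144
8^7 = 8 * 8^6 = 8 * 262144 = 2097152
8^14 = (8^7)^2 = 2097152^2 = 4398046511104
8^28 = (8^14)^2 = 4398046511104^2 = 19342813113834066795298816
8^29 = 8 * 8^28 = 8 * 19342813113834066795298816 = 154742504910672534362390528

Result: 154742504910672534362390528
Multiplications needed: 7 (7 lines after 8^1)

8^29 = 154742504910672534362390528. Using exponentiation by squaring, this requires 7 multiplications. The key idea: if the exponent is even, square the half-power; if odd, multiply by the base once.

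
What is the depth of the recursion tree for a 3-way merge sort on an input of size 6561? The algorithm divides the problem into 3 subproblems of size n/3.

For divide and conquer with division factor 3:

Problem sizes at each level:
Level 0: 6561
Level 1: 2187
Level 2: 729
Level 3: 243
Level 4: 81
Level 5: 27
Level 6: 9
Level 7: 3
Level 8: 1

The root is level 0 and the size-1 base case is level 8 (the tree spans levels 0 through 8, i.e. 9 levels counting the root), so the depth is the number of divisions: log_3(6561) = 8

The recursion tree depth is log_3(6561) = 8. At each level, the problem size is divided by 3, so it takes 8 divisions to reduce to a base case of size 1. The algorithm makes 3 recursive calls at each level.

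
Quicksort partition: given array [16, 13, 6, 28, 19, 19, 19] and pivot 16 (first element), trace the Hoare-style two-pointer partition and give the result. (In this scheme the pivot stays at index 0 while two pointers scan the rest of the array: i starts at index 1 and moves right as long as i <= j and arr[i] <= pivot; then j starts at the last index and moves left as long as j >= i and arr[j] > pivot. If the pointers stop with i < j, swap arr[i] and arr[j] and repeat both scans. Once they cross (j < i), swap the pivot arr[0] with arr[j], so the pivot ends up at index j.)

Hoare-style two-pointer partition with pivot = 16:

Initial array: [16, 13, 6, 28, 19, 19, 19]

Pointers start at i = 1, j = 6.
i ends at 3, j ends at 2: the pointers have crossed (j < i), so scanning stops.

Swap pivot arr[0] with arr[2] to place pivot at position 2: [6, 13, 16, 28, 19, 19, 19]
Pivot position: 2

After partitioning with pivot 16, the array becomes [6, 13, 16, 28, 19, 19, 19]. The pivot is placed at index 2. All elements to the left of the pivot are <= 16, and all elements to the right are > 16.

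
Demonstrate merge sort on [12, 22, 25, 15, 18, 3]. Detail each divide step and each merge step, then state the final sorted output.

Merge sort trace:

Split: [12, 22, 25, 15, 18, 3] -> [12, 22, 25] and [15, 18, 3]
  Split: [12, 22, 25] -> [12] and [22, 25]
    Split: [22, 25] -> [22] and [25]
    Merge: [22] + [25] -> [22, 25]
  Merge: [12] + [22, 25] -> [12, 22, 25]
  Split: [15, 18, 3] -> [15] and [18, 3]
    Split: [18, 3] -> [18] and [3]
    Merge: [18] + [3] -> [3, 18]
  Merge: [15] + [3, 18] -> [3, 15, 18]
Merge: [12, 22, 25] + [3, 15, 18] -> [3, 12, 15, 18, 22, 25]

Final sorted array: [3, 12, 15, 18, 22, 25]

The merge sort proceeds by recursively splitting the array and merging sorted halves.
After all merges, the sorted array is [3, 12, 15, 18, 22, 25].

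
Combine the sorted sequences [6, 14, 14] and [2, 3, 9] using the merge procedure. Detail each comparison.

Merging process:

Compare 6 vs 2: take 2 from right. Merged: [2]
Compare 6 vs 3: take 3 from right. Merged: [2, 3]
Compare 6 vs 9: take 6 from left. Merged: [2, 3, 6]
Compare 14 vs 9: take 9 from right. Merged: [2, 3, 6, 9]
Append remaining from left: [14, 14]. Merged: [2, 3, 6, 9, 14, 14]

Final merged array: [2, 3, 6, 9, 14, 14]
Total comparisons: 4

The merged array is [2, 3, 6, 9, 14, 14], requiring 4 comparisons. The merge step runs in O(n) time where n is the total number of elements.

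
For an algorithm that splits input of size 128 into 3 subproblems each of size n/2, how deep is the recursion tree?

For divide and conquer with division factor 2:

Problem sizes at each level:
Level 0: 128
Level 1: 64
Level 2: 32
Level 3: 16
Level 4: 8
Level 5: 4
Level 6: 2
Level 7: 1

The root is level 0 and the size-1 base case is level 7 (the tree spans levels 0 through 7, i.e. 8 levels counting the root), so the depth is the number of divisions: log_2(128) = 7

The recursion tree depth is log_2(128) = 7. At each level, the problem size is divided by 2, so it takes 7 divisions to reduce to a base case of size 1. The algorithm makes 3 recursive calls at each level.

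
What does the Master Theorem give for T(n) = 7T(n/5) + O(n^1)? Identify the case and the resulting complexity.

Master Theorem for T(n) = 7T(n/5) + O(n^1):

a = 7, b = 5, c = 1
log_b(a) = log_5(7) = 1.2091

Case 1: c = 1 < log_5(7) = 1.2091
T(n) = O(n^(log_5 7))

For T(n) = 7T(n/5) + O(n^1): log_5(7) = 1.2091. This is Case 1 of the Master Theorem (c < log_b(a), work dominated by leaves), giving O(n^(log_5 7)).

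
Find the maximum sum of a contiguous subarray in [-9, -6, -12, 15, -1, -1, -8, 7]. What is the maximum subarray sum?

Using Kadane's algorithm on [-9, -6, -12, 15, -1, -1, -8, 7]:

Scanning through the array:
Position 1 (value -6): max_ending_here = -6, max_so_far = -6
Position 2 (value -12): max_ending_here = -12, max_so_far = -6
Position 3 (value 15): max_ending_here = 15, max_so_far = 15
Position 4 (value -1): max_ending_here = 14, max_so_far = 15
Position 5 (value -1): max_ending_here = 13, max_so_far = 15
Position 6 (value -8): max_ending_here = 5, max_so_far = 15
Position 7 (value 7): max_ending_here = 12, max_so_far = 15

Maximum subarray: [15]
Maximum sum: 15

The maximum subarray is [15] with sum 15. This subarray runs from index 3 to index 3.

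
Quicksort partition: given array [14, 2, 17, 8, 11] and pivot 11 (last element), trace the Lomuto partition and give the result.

Lomuto partition with pivot = 11:

Initial array: [14, 2, 17, 8, 11]

arr[0]=14 > 11: no swap
arr[1]=2 <= 11: swap with position 0, array becomes [2, 14, 17, 8, 11]
arr[2]=17 > 11: no swap
arr[3]=8 <= 11: swap with position 1, array becomes [2, 8, 17, 14, 11]

Place pivot at position 2: [2, 8, 11, 14, 17]
Pivot position: 2

After partitioning with pivot 11, the array becomes [2, 8, 11, 14, 17]. The pivot is placed at index 2. All elements to the left of the pivot are <= 11, and all elements to the right are > 11.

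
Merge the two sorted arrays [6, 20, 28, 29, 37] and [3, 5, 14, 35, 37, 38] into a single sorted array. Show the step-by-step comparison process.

Merging process:

Compare 6 vs 3: take 3 from right. Merged: [3]
Compare 6 vs 5: take 5 from right. Merged: [3, 5]
Compare 6 vs 14: take 6 from left. Merged: [3, 5, 6]
Compare 20 vs 14: take 14 from right. Merged: [3, 5, 6, 14]
Compare 20 vs 35: take 20 from left. Merged: [3, 5, 6, 14, 20]
Compare 28 vs 35: take 28 from left. Merged: [3, 5, 6, 14, 20, 28]
Compare 29 vs 35: take 29 from left. Merged: [3, 5, 6, 14, 20, 28, 29]
Compare 37 vs 35: take 35 from right. Merged: [3, 5, 6, 14, 20, 28, 29, 35]
Compare 37 vs 37: take 37 from left. Merged: [3, 5, 6, 14, 20, 28, 29, 35, 37]
Append remaining from right: [37, 38]. Merged: [3, 5, 6, 14, 20, 28, 29, 35, 37, 37, 38]

Final merged array: [3, 5, 6, 14, 20, 28, 29, 35, 37, 37, 38]
Total comparisons: 9

The merged array is [3, 5, 6, 14, 20, 28, 29, 35, 37, 37, 38], requiring 9 comparisons. The merge step runs in O(n) time where n is the total number of elements.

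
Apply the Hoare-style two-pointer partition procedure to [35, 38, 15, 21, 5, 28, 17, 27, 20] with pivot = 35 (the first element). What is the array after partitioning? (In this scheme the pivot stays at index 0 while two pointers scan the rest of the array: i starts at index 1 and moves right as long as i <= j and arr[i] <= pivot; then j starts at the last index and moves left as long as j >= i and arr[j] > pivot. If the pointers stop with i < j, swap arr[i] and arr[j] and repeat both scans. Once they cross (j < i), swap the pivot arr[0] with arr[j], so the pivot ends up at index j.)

Hoare-style two-pointer partition with pivot = 35:

Initial array: [35, 38, 15, 21, 5, 28, 17, 27, 20]

Pointers start at i = 1, j = 8.
i stops at index 1 (arr[1]=38 > 35), j stops at index 8 (arr[8]=20 <= 35): swap arr[1] and arr[8], array becomes [35, 20, 15, 21, 5, 28, 17, 27, 38]
i ends at 8, j ends at 7: the pointers have crossed (j < i), so scanning stops.

Swap pivot arr[0] with arr[7] to place pivot at position 7: [27, 20, 15, 21, 5, 28, 17, 35, 38]
Pivot position: 7

After partitioning with pivot 35, the array becomes [27, 20, 15, 21, 5, 28, 17, 35, 38]. The pivot is placed at index 7. All elements to the left of the pivot are <= 35, and all elements to the right are > 35.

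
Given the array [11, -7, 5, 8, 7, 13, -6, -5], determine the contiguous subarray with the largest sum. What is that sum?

Using Kadane's algorithm on [11, -7, 5, 8, 7, 13, -6, -5]:

Scanning through the array:
Position 1 (value -7): max_ending_here = 4, max_so_far = 11
Position 2 (value 5): max_ending_here = 9, max_so_far = 11
Position 3 (value 8): max_ending_here = 17, max_so_far = 17
Position 4 (value 7): max_ending_here = 24, max_so_far = 24
Position 5 (value 13): max_ending_here = 37, max_so_far = 37
Position 6 (value -6): max_ending_here = 31, max_so_far = 37
Position 7 (value -5): max_ending_here = 26, max_so_far = 37

Maximum subarray: [11, -7, 5, 8, 7, 13]
Maximum sum: 37

The maximum subarray is [11, -7, 5, 8, 7, 13] with sum 37. This subarray runs from index 0 to index 5.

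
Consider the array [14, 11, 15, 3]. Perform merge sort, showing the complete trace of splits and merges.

Merge sort trace:

Split: [14, 11, 15, 3] -> [14, 11] and [15, 3]
  Split: [14, 11] -> [14] and [11]
  Merge: [14] + [11] -> [11, 14]
  Split: [15, 3] -> [15] and [3]
  Merge: [15] + [3] -> [3, 15]
Merge: [11, 14] + [3, 15] -> [3, 11, 14, 15]

Final sorted array: [3, 11, 14, 15]

The merge sort proceeds by recursively splitting the array and merging sorted halves.
After all merges, the sorted array is [3, 11, 14, 15].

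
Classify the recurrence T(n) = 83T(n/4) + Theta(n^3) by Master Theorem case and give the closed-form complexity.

Master Theorem for T(n) = 83T(n/4) + O(n^3):

a = 83, b = 4, c = 3
log_b(a) = log_4(83) = 3.1875

Case 1: c = 3 < log_4(83) = 3.1875
T(n) = O(n^(log_4 83))

For T(n) = 83T(n/4) + O(n^3): log_4(83) = 3.1875. This is Case 1 of the Master Theorem (c < log_b(a), work dominated by leaves), giving O(n^(log_4 83)).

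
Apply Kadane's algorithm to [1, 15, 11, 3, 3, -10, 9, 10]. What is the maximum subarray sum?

Using Kadane's algorithm on [1, 15, 11, 3, 3, -10, 9, 10]:

Scanning through the array:
Position 1 (value 15): max_ending_here = 16, max_so_far = 16
Position 2 (value 11): max_ending_here = 27, max_so_far = 27
Position 3 (value 3): max_ending_here = 30, max_so_far = 30
Position 4 (value 3): max_ending_here = 33, max_so_far = 33
Position 5 (value -10): max_ending_here = 23, max_so_far = 33
Position 6 (value 9): max_ending_here = 32, max_so_far = 33
Position 7 (value 10): max_ending_here = 42, max_so_far = 42

Maximum subarray: [1, 15, 11, 3, 3, -10, 9, 10]
Maximum sum: 42

The maximum subarray is [1, 15, 11, 3, 3, -10, 9, 10] with sum 42. This subarray runs from index 0 to index 7.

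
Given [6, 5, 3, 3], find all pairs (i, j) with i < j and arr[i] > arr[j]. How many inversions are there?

Finding inversions in [6, 5, 3, 3]:

(0, 1): arr[0]=6 > arr[1]=5
(0, 2): arr[0]=6 > arr[2]=3
(0, 3): arr[0]=6 > arr[3]=3
(1, 2): arr[1]=5 > arr[2]=3
(1, 3): arr[1]=5 > arr[3]=3

Total inversions: 5

The array has 5 inversion(s): (0,1), (0,2), (0,3), (1,2), (1,3). Each pair (i,j) satisfies i < j and arr[i] > arr[j].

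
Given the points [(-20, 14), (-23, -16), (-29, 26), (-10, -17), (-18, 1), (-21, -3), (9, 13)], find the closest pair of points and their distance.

Computing all pairwise distances among 7 points:

d((-20, 14), (-23, -16)) = 30.1496
d((-20, 14), (-29, 26)) = 15.0
d((-20, 14), (-10, -17)) = 32.573
d((-20, 14), (-18, 1)) = 13.1529
d((-20, 14), (-21, -3)) = 17.0294
d((-20, 14), (9, 13)) = 29.0172
d((-23, -16), (-29, 26)) = 42.4264
d((-23, -16), (-10, -17)) = 13.0384
d((-23, -16), (-18, 1)) = 17.72
d((-23, -16), (-21, -3)) = 13.1529
d((-23, -16), (9, 13)) = 43.1856
d((-29, 26), (-10, -17)) = 47.0106
d((-29, 26), (-18, 1)) = 27.313
d((-29, 26), (-21, -3)) = 30.0832
d((-29, 26), (9, 13)) = 40.1622
d((-10, -17), (-18, 1)) = 19.6977
d((-10, -17), (-21, -3)) = 17.8045
d((-10, -17), (9, 13)) = 35.5106
d((-18, 1), (-21, -3)) = 5.0 <-- minimum
d((-18, 1), (9, 13)) = 29.5466
d((-21, -3), (9, 13)) = 34.0

Closest pair: (-18, 1) and (-21, -3) with distance 5.0

The closest pair is (-18, 1) and (-21, -3) with Euclidean distance 5.0. For 7 points, brute-force pairwise comparison is shown above. For large n, the divide-and-conquer algorithm (sort by x, recurse on halves, check the dividing strip) achieves O(n log n).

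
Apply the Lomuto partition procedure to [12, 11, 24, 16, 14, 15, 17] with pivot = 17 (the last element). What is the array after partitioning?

Lomuto partition with pivot = 17:

Initial array: [12, 11, 24, 16, 14, 15, 17]

arr[0]=12 <= 17: swap with position 0, array becomes [12, 11, 24, 16, 14, 15, 17]
arr[1]=11 <= 17: swap with position 1, array becomes [12, 11, 24, 16, 14, 15, 17]
arr[2]=24 > 17: no swap
arr[3]=16 <= 17: swap with position 2, array becomes [12, 11, 16, 24, 14, 15, 17]
arr[4]=14 <= 17: swap with position 3, array becomes [12, 11, 16, 14, 24, 15, 17]
arr[5]=15 <= 17: swap with position 4, array becomes [12, 11, 16, 14, 15, 24, 17]

Place pivot at position 5: [12, 11, 16, 14, 15, 17, 24]
Pivot position: 5

After partitioning with pivot 17, the array becomes [12, 11, 16, 14, 15, 17, 24]. The pivot is placed at index 5. All elements to the left of the pivot are <= 17, and all elements to the right are > 17.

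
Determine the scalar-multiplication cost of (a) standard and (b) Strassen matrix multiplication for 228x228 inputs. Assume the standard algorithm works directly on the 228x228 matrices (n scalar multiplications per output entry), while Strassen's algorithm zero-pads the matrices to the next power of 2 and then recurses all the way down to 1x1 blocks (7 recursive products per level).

Matrix multiplication for 228x228 matrices:

Strassen's algorithm requires power-of-2 dimensions. Pad 228x228 to 256x256 (next power of 2).

Standard algorithm: 228^3 = 11852352 multiplications
Strassen's algorithm: 7^(log2(256)) = 7^8 = 5764801 multiplications
Savings: 11852352 - 5764801 = 6087551 multiplications

Standard: 11852352 multiplications (228^3). Strassen: 5764801 multiplications (7^8, after padding to 256x256). Strassen reduces 8 recursive multiplications to 7 at each level.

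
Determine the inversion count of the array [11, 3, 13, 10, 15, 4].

Finding inversions in [11, 3, 13, 10, 15, 4]:

(0, 1): arr[0]=11 > arr[1]=3
(0, 3): arr[0]=11 > arr[3]=10
(0, 5): arr[0]=11 > arr[5]=4
(2, 3): arr[2]=13 > arr[3]=10
(2, 5): arr[2]=13 > arr[5]=4
(3, 5): arr[3]=10 > arr[5]=4
(4, 5): arr[4]=15 > arr[5]=4

Total inversions: 7

The array has 7 inversion(s): (0,1), (0,3), (0,5), (2,3), (2,5), (3,5), (4,5). Each pair (i,j) satisfies i < j and arr[i] > arr[j].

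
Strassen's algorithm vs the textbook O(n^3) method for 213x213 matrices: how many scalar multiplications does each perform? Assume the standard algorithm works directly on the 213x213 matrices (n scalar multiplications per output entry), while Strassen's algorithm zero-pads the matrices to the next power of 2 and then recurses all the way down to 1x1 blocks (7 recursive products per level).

Matrix multiplication for 213x213 matrices:

Strassen's algorithm requires power-of-2 dimensions. Pad 213x213 to 256x256 (next power of 2).

Standard algorithm: 213^3 = 9663597 multiplications
Strassen's algorithm: 7^(log2(256)) = 7^8 = 5764801 multiplications
Savings: 9663597 - 5764801 = 3898796 multiplications

Standard: 9663597 multiplications (213^3). Strassen: 5764801 multiplications (7^8, after padding to 256x256). Strassen reduces 8 recursive multiplications to 7 at each level.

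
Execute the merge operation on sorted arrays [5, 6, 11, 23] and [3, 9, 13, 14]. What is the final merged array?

Merging process:

Compare 5 vs 3: take 3 from right. Merged: [3]
Compare 5 vs 9: take 5 from left. Merged: [3, 5]
Compare 6 vs 9: take 6 from left. Merged: [3, 5, 6]
Compare 11 vs 9: take 9 from right. Merged: [3, 5, 6, 9]
Compare 11 vs 13: take 11 from left. Merged: [3, 5, 6, 9, 11]
Compare 23 vs 13: take 13 from right. Merged: [3, 5, 6, 9, 11, 13]
Compare 23 vs 14: take 14 from right. Merged: [3, 5, 6, 9, 11, 13, 14]
Append remaining from left: [23]. Merged: [3, 5, 6, 9, 11, 13, 14, 23]

Final merged array: [3, 5, 6, 9, 11, 13, 14, 23]
Total comparisons: 7

The merged array is [3, 5, 6, 9, 11, 13, 14, 23], requiring 7 comparisons. The merge step runs in O(n) time where n is the total number of elements.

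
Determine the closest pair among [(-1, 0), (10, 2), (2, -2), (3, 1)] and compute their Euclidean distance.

Computing all pairwise distances among 4 points:

d((-1, 0), (10, 2)) = 11.1803
d((-1, 0), (2, -2)) = 3.6056
d((-1, 0), (3, 1)) = 4.1231
d((10, 2), (2, -2)) = 8.9443
d((10, 2), (3, 1)) = 7.0711
d((2, -2), (3, 1)) = 3.1623 <-- minimum

Closest pair: (2, -2) and (3, 1) with distance 3.1623

The closest pair is (2, -2) and (3, 1) with Euclidean distance 3.1623. For 4 points, brute-force pairwise comparison is shown above. For large n, the divide-and-conquer algorithm (sort by x, recurse on halves, check the dividing strip) achieves O(n log n).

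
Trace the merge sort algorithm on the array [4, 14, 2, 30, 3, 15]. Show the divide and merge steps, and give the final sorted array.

Merge sort trace:

Split: [4, 14, 2, 30, 3, 15] -> [4, 14, 2] and [30, 3, 15]
  Split: [4, 14, 2] -> [4] and [14, 2]
    Split: [14, 2] -> [14] and [2]
    Merge: [14] + [2] -> [2, 14]
  Merge: [4] + [2, 14] -> [2, 4, 14]
  Split: [30, 3, 15] -> [30] and [3, 15]
    Split: [3, 15] -> [3] and [15]
    Merge: [3] + [15] -> [3, 15]
  Merge: [30] + [3, 15] -> [3, 15, 30]
Merge: [2, 4, 14] + [3, 15, 30] -> [2, 3, 4, 14, 15, 30]

Final sorted array: [2, 3, 4, 14, 15, 30]

The merge sort proceeds by recursively splitting the array and merging sorted halves.
After all merges, the sorted array is [2, 3, 4, 14, 15, 30].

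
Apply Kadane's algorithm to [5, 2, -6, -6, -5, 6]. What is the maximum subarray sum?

Using Kadane's algorithm on [5, 2, -6, -6, -5, 6]:

Scanning through the array:
Position 1 (value 2): max_ending_here = 7, max_so_far = 7
Position 2 (value -6): max_ending_here = 1, max_so_far = 7
Position 3 (value -6): max_ending_here = -5, max_so_far = 7
Position 4 (value -5): max_ending_here = -5, max_so_far = 7
Position 5 (value 6): max_ending_here = 6, max_so_far = 7

Maximum subarray: [5, 2]
Maximum sum: 7

The maximum subarray is [5, 2] with sum 7. This subarray runs from index 0 to index 1.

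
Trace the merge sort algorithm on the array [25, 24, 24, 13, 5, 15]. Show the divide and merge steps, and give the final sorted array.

Merge sort trace:

Split: [25, 24, 24, 13, 5, 15] -> [25, 24, 24] and [13, 5, 15]
  Split: [25, 24, 24] -> [25] and [24, 24]
    Split: [24, 24] -> [24] and [24]
    Merge: [24] + [24] -> [24, 24]
  Merge: [25] + [24, 24] -> [24, 24, 25]
  Split: [13, 5, 15] -> [13] and [5, 15]
    Split: [5, 15] -> [5] and [15]
    Merge: [5] + [15] -> [5, 15]
  Merge: [13] + [5, 15] -> [5, 13, 15]
Merge: [24, 24, 25] + [5, 13, 15] -> [5, 13, 15, 24, 24, 25]

Final sorted array: [5, 13, 15, 24, 24, 25]

The merge sort proceeds by recursively splitting the array and merging sorted halves.
After all merges, the sorted array is [5, 13, 15, 24, 24, 25].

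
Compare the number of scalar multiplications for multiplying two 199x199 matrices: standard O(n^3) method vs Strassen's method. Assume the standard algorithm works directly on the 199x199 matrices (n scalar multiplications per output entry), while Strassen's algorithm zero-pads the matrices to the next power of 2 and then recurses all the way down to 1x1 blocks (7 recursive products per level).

Matrix multiplication for 199x199 matrices:

Strassen's algorithm requires power-of-2 dimensions. Pad 199x199 to 256x256 (next power of 2).

Standard algorithm: 199^3 = 7880599 multiplications
Strassen's algorithm: 7^(log2(256)) = 7^8 = 5764801 multiplications
Savings: 7880599 - 5764801 = 2115798 multiplications

Standard: 7880599 multiplications (199^3). Strassen: 5764801 multiplications (7^8, after padding to 256x256). Strassen reduces 8 recursive multiplications to 7 at each level.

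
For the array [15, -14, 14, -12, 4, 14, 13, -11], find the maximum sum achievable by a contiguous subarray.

Using Kadane's algorithm on [15, -14, 14, -12, 4, 14, 13, -11]:

Scanning through the array:
Position 1 (value -14): max_ending_here = 1, max_so_far = 15
Position 2 (value 14): max_ending_here = 15, max_so_far = 15
Position 3 (value -12): max_ending_here = 3, max_so_far = 15
Position 4 (value 4): max_ending_here = 7, max_so_far = 15
Position 5 (value 14): max_ending_here = 21, max_so_far = 21
Position 6 (value 13): max_ending_here = 34, max_so_far = 34
Position 7 (value -11): max_ending_here = 23, max_so_far = 34

Maximum subarray: [15, -14, 14, -12, 4, 14, 13]
Maximum sum: 34

The maximum subarray is [15, -14, 14, -12, 4, 14, 13] with sum 34. This subarray runs from index 0 to index 6.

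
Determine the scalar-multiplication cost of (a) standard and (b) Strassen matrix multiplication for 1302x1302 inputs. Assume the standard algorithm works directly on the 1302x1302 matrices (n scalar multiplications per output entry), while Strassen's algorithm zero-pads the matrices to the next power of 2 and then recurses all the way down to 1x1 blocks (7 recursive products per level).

Matrix multiplication for 1302x1302 matrices:

Strassen's algorithm requires power-of-2 dimensions. Pad 1302x1302 to 2048x2048 (next power of 2).

Standard algorithm: 1302^3 = 2207155608 multiplications
Strassen's algorithm: 7^(log2(2048)) = 7^11 = 1977326743 multiplications
Savings: 2207155608 - 1977326743 = 229828865 multiplications

Standard: 2207155608 multiplications (1302^3). Strassen: 1977326743 multiplications (7^11, after padding to 2048x2048). Strassen reduces 8 recursive multiplications to 7 at each level.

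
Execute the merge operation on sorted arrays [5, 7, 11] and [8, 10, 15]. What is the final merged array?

Merging process:

Compare 5 vs 8: take 5 from left. Merged: [5]
Compare 7 vs 8: take 7 from left. Merged: [5, 7]
Compare 11 vs 8: take 8 from right. Merged: [5, 7, 8]
Compare 11 vs 10: take 10 from right. Merged: [5, 7, 8, 10]
Compare 11 vs 15: take 11 from left. Merged: [5, 7, 8, 10, 11]
Append remaining from right: [15]. Merged: [5, 7, 8, 10, 11, 15]

Final merged array: [5, 7, 8, 10, 11, 15]
Total comparisons: 5

The merged array is [5, 7, 8, 10, 11, 15], requiring 5 comparisons. The merge step runs in O(n) time where n is the total number of elements.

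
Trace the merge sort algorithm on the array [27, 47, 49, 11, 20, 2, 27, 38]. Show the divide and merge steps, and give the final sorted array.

Merge sort trace:

Split: [27, 47, 49, 11, 20, 2, 27, 38] -> [27, 47, 49, 11] and [20, 2, 27, 38]
  Split: [27, 47, 49, 11] -> [27, 47] and [49, 11]
    Split: [27, 47] -> [27] and [47]
    Merge: [27] + [47] -> [27, 47]
    Split: [49, 11] -> [49] and [11]
    Merge: [49] + [11] -> [11, 49]
  Merge: [27, 47] + [11, 49] -> [11, 27, 47, 49]
  Split: [20, 2, 27, 38] -> [20, 2] and [27, 38]
    Split: [20, 2] -> [20] and [2]
    Merge: [20] + [2] -> [2, 20]
    Split: [27, 38] -> [27] and [38]
    Merge: [27] + [38] -> [27, 38]
  Merge: [2, 20] + [27, 38] -> [2, 20, 27, 38]
Merge: [11, 27, 47, 49] + [2, 20, 27, 38] -> [2, 11, 20, 27, 27, 38, 47, 49]

Final sorted array: [2, 11, 20, 27, 27, 38, 47, 49]

The merge sort proceeds by recursively splitting the array and merging sorted halves.
After all merges, the sorted array is [2, 11, 20, 27, 27, 38, 47, 49].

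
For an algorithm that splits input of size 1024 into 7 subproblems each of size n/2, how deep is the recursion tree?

For divide and conquer with division factor 2:

Problem sizes at each level:
Level 0: 1024
Level 1: 512
Level 2: 256
Level 3: 128
Level 4: 64
Level 5: 32
Level 6: 16
Level 7: 8
Level 8: 4
Level 9: 2
Level 10: 1

The root is level 0 and the size-1 base case is level 10 (the tree spans levels 0 through 10, i.e. 11 levels counting the root), so the depth is the number of divisions: log_2(1024) = 10

The recursion tree depth is log_2(1024) = 10. At each level, the problem size is divided by 2, so it takes 10 divisions to reduce to a base case of size 1. The algorithm makes 7 recursive calls at each level.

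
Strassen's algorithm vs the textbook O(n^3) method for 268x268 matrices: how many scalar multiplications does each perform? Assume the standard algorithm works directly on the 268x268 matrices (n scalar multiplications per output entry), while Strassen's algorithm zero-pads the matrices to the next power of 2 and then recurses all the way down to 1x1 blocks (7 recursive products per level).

Matrix multiplication for 268x268 matrices:

Strassen's algorithm requires power-of-2 dimensions. Pad 268x268 to 512x512 (next power of 2).

Standard algorithm: 268^3 = 19248832 multiplications
Strassen's algorithm: 7^(log2(512)) = 7^9 = 40353607 multiplications
Difference: 19248832 - 40353607 = -21104775 (Strassen uses MORE here due to padding overhead — for small or just-over-power-of-2 n, padding can outweigh the per-level savings)

Standard: 19248832 multiplications (268^3). Strassen: 40353607 multiplications (7^9, after padding to 512x512). Strassen reduces 8 recursive multiplications to 7 at each level.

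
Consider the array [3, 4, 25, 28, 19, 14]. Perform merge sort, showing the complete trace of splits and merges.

Merge sort trace:

Split: [3, 4, 25, 28, 19, 14] -> [3, 4, 25] and [28, 19, 14]
  Split: [3, 4, 25] -> [3] and [4, 25]
    Split: [4, 25] -> [4] and [25]
    Merge: [4] + [25] -> [4, 25]
  Merge: [3] + [4, 25] -> [3, 4, 25]
  Split: [28, 19, 14] -> [28] and [19, 14]
    Split: [19, 14] -> [19] and [14]
    Merge: [19] + [14] -> [14, 19]
  Merge: [28] + [14, 19] -> [14, 19, 28]
Merge: [3, 4, 25] + [14, 19, 28] -> [3, 4, 14, 19, 25, 28]

Final sorted array: [3, 4, 14, 19, 25, 28]

The merge sort proceeds by recursively splitting the array and merging sorted halves.
After all merges, the sorted array is [3, 4, 14, 19, 25, 28].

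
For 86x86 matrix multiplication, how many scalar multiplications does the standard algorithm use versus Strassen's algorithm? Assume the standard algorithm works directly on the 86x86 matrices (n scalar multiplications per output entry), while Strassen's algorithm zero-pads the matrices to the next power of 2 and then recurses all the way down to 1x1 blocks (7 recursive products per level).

Matrix multiplication for 86x86 matrices:

Strassen's algorithm requires power-of-2 dimensions. Pad 86x86 to 128x128 (next power of 2).

Standard algorithm: 86^3 = 636056 multiplications
Strassen's algorithm: 7^(log2(128)) = 7^7 = 823543 multiplications
Difference: 636056 - 823543 = -187487 (Strassen uses MORE here due to padding overhead — for small or just-over-power-of-2 n, padding can outweigh the per-level savings)

Standard: 636056 multiplications (86^3). Strassen: 823543 multiplications (7^7, after padding to 128x128). Strassen reduces 8 recursive multiplications to 7 at each level.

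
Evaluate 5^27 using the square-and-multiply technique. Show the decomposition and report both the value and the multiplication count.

Computing 5^27 by squaring (build up from 5^1; each line after the first costs one multiplication):

5^1 = 5
5^2 = (5^1)^2 = 5^2 = 25
5^3 = 5 * 5^2 = 5 * 25 = 125
5^6 = (5^3)^2 = 125^2 = 15625
5^12 = (5^6)^2 = 15625^2 = 244140625
5^13 = 5 * 5^12 = 5 * 244140625 = 1220703125
5^26 = (5^13)^2 = 1220703125^2 = 1490116119384765625
5^27 = 5 * 5^26 = 5 * 1490116119384765625 = 7450580596923828125

Result: 7450580596923828125
Multiplications needed: 7 (7 lines after 5^1)

5^27 = 7450580596923828125. Using exponentiation by squaring, this requires 7 multiplications. The key idea: if the exponent is even, square the half-power; if odd, multiply by the base once.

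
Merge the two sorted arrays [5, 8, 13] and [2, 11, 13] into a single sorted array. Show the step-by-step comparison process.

Merging process:

Compare 5 vs 2: take 2 from right. Merged: [2]
Compare 5 vs 11: take 5 from left. Merged: [2, 5]
Compare 8 vs 11: take 8 from left. Merged: [2, 5, 8]
Compare 13 vs 11: take 11 from right. Merged: [2, 5, 8, 11]
Compare 13 vs 13: take 13 from left. Merged: [2, 5, 8, 11, 13]
Append remaining from right: [13]. Merged: [2, 5, 8, 11, 13, 13]

Final merged array: [2, 5, 8, 11, 13, 13]
Total comparisons: 5

The merged array is [2, 5, 8, 11, 13, 13], requiring 5 comparisons. The merge step runs in O(n) time where n is the total number of elements.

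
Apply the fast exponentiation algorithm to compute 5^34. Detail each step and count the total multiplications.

Computing 5^34 by squaring (build up from 5^1; each line after the first costs one multiplication):

5^1 = 5
5^2 = (5^1)^2 = 5^2 = 25
5^4 = (5^2)^2 = 25^2 = 625
5^8 = (5^4)^2 = 625^2 = 390625
5^16 = (5^8)^2 = 390625^2 = 152587890625
5^17 = 5 * 5^16 = 5 * 152587890625 = 762939453125
5^34 = (5^17)^2 = 762939453125^2 = 582076609134674072265625

Result: 582076609134674072265625
Multiplications needed: 6 (6 lines after 5^1)

5^34 = 582076609134674072265625. Using exponentiation by squaring, this requires 6 multiplications. The key idea: if the exponent is even, square the half-power; if odd, multiply by the base once.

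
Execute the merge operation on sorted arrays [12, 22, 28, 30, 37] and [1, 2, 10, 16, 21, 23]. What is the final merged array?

Merging process:

Compare 12 vs 1: take 1 from right. Merged: [1]
Compare 12 vs 2: take 2 from right. Merged: [1, 2]
Compare 12 vs 10: take 10 from right. Merged: [1, 2, 10]
Compare 12 vs 16: take 12 from left. Merged: [1, 2, 10, 12]
Compare 22 vs 16: take 16 from right. Merged: [1, 2, 10, 12, 16]
Compare 22 vs 21: take 21 from right. Merged: [1, 2, 10, 12, 16, 21]
Compare 22 vs 23: take 22 from left. Merged: [1, 2, 10, 12, 16, 21, 22]
Compare 28 vs 23: take 23 from right. Merged: [1, 2, 10, 12, 16, 21, 22, 23]
Append remaining from left: [28, 30, 37]. Merged: [1, 2, 10, 12, 16, 21, 22, 23, 28, 30, 37]

Final merged array: [1, 2, 10, 12, 16, 21, 22, 23, 28, 30, 37]
Total comparisons: 8

The merged array is [1, 2, 10, 12, 16, 21, 22, 23, 28, 30, 37], requiring 8 comparisons. The merge step runs in O(n) time where n is the total number of elements.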